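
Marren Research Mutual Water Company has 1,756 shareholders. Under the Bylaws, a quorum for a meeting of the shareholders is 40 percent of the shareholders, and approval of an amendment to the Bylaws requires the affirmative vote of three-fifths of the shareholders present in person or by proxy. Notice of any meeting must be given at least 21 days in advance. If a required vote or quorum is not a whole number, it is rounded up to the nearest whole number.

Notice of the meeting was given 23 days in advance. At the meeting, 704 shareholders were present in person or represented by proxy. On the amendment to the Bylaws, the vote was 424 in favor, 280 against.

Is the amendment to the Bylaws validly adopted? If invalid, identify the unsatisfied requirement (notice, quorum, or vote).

Notice: 23 days given; 21 required. Satisfied.
Quorum: 40% of 1,756 = 702.40, rounded up to 703; 704 present. Satisfied.
Vote: requires three-fifths of those present (704); 3/5 of 704 = 422.40, rounded up to 423, so 423 needed; 424 in favor. Satisfied.

Valid — all requirements satisfied.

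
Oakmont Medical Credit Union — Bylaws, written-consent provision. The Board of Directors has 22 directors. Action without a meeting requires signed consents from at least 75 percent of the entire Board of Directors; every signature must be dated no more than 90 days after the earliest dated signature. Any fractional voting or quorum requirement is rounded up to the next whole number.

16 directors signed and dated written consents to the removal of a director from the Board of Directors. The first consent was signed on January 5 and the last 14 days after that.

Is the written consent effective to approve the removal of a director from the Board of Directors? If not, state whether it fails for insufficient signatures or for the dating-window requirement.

Not effective — insufficient signatures.

Signatures required: at least 75 percent of 22 — 3/4 of 22 = 16.50, rounded up to 17, so 17 needed; 16 signed. Insufficient.
Dating window: the latest signature is 14 days after the earliest; the limit is 90 days. Within the window.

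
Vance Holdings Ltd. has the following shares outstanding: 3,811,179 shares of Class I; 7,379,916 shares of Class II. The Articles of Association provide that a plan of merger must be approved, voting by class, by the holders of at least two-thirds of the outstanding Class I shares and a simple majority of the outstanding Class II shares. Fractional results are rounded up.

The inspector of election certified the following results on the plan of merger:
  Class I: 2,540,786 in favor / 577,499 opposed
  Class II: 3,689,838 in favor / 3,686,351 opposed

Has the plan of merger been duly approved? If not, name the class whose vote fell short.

Not approved — the Class II shares did not give the required vote.

Class I: 2/3 of 3811179 = 2540786; 2,540,786 required, 2,540,786 in favor — approved.
Class II: a majority of 7379916 is 3689959; 3,689,959 required, 3,689,838 in favor — not approved.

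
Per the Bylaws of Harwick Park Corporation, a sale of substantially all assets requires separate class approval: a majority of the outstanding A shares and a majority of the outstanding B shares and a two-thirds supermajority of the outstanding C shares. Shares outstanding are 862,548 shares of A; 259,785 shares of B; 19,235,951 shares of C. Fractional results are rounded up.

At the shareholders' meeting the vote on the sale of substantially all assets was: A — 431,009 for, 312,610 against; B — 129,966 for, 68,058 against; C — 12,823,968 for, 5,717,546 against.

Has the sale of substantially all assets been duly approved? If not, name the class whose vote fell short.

Not approved — the A shares did not give the required vote.

A: a majority of 862548 is 431275; 431,275 required, 431,009 in favor — not approved.
B: a majority of 259785 is 129893; 129,893 required, 129,966 in favor — approved.
C: 2/3 of 19235951 = 12823967.33, rounded up to 12823968; 12,823,968 required, 12,823,968 in favor — approved.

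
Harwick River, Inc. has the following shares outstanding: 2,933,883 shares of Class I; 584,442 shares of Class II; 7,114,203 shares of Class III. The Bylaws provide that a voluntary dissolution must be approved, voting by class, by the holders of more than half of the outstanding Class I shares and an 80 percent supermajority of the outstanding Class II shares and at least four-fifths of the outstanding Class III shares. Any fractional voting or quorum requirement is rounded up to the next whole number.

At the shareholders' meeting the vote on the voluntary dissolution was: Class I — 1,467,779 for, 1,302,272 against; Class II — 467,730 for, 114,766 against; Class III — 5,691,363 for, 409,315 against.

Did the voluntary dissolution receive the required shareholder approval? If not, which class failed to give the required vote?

Class I: a majority of 2933883 is 1466942; 1,466,942 required, 1,467,779 in favor — approved.
Class II: 4/5 of 584442 = 467553.60, rounded up to 467554; 467,554 required, 467,730 in favor — approved.
Class III: 4/5 of 7114203 = 5691362.40, rounded up to 5691363; 5,691,363 required, 5,691,363 in favor — approved.

Approved — every class gave the required vote.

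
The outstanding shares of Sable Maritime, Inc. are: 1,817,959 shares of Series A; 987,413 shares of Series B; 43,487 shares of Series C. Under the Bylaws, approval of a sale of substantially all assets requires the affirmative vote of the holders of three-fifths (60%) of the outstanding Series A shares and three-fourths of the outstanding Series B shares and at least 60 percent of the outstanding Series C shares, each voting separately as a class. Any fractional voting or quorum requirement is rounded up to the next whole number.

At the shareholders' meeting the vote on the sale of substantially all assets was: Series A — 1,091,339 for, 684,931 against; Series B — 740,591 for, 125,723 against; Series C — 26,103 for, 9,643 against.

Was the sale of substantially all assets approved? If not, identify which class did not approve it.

Approved — every class gave the required vote.

Series A: 3/5 of 1817959 = 1090775.40, rounded up to 1090776; 1,090,776 required, 1,091,339 in favor — approved.
Series B: 3/4 of 987413 = 740559.75, rounded up to 740560; 740,560 required, 740,591 in favor — approved.
Series C: 3/5 of 43487 = 26092.20, rounded up to 26093; 26,093 required, 26,103 in favor — approved.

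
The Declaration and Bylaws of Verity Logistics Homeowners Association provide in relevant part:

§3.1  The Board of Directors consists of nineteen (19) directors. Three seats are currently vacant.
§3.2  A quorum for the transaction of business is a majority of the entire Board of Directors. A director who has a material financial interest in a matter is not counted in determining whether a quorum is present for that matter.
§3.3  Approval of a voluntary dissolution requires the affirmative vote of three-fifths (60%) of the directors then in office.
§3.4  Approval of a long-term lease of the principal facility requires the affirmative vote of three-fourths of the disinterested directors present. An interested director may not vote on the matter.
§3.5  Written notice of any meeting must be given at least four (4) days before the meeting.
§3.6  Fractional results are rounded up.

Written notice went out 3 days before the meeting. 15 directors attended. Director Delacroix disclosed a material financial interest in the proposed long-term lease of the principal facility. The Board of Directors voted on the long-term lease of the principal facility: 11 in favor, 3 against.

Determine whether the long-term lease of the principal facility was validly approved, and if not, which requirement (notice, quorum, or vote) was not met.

Notice: 3 days given; 4 required (3 < 4). Not satisfied.
Quorum: 15 present, but the 1 interested director does not count, leaving 14. Quorum is 10. Satisfied.
Vote: the long-term lease of the principal facility requires three-fourths of the disinterested directors present (15 − 1 = 14). 3/4 of 14 = 10.50, rounded up to 11, so 11 affirmative votes are needed; 11 voted in favor. Satisfied.

Invalid — notice requirement not satisfied.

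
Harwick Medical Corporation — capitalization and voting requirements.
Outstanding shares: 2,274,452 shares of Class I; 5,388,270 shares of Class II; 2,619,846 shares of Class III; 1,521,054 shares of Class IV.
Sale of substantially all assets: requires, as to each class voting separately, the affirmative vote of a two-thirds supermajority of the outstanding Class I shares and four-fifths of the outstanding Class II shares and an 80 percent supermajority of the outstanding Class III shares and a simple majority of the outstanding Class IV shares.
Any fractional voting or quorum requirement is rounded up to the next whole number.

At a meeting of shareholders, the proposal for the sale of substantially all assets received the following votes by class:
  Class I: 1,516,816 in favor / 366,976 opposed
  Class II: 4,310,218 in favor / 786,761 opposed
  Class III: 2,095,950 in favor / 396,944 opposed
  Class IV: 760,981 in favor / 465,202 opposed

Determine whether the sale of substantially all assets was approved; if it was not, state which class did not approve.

Not approved — the Class II shares did not give the required vote.

Class I: 2/3 of 2274452 = 1516301.33, rounded up to 1516302; 1,516,302 required, 1,516,816 in favor — approved.
Class II: 4/5 of 5388270 = 4310616; 4,310,616 required, 4,310,218 in favor — not approved.
Class III: 4/5 of 2619846 = 2095876.80, rounded up to 2095877; 2,095,877 required, 2,095,950 in favor — approved.
Class IV: a majority of 1521054 is 760528; 760,528 required, 760,981 in favor — approved.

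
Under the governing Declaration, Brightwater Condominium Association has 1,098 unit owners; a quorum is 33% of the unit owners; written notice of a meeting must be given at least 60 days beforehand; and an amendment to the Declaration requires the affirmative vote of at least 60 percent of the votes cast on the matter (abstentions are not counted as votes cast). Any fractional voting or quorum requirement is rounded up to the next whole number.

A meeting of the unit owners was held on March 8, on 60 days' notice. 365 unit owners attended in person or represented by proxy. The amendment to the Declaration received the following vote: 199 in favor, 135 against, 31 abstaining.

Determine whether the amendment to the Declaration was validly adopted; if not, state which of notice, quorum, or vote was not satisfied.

Notice: 60 days given; 60 required. Satisfied.
Quorum: 33% of 1,098 = 362.34, rounded up to 363; 365 present. Satisfied.
Vote: requires three-fifths of the votes cast (365 − 31 abstaining = 334); 3/5 of 334 = 200.40, rounded up to 201, so 201 needed; 199 in favor. Not satisfied.

Invalid — vote requirement not satisfied.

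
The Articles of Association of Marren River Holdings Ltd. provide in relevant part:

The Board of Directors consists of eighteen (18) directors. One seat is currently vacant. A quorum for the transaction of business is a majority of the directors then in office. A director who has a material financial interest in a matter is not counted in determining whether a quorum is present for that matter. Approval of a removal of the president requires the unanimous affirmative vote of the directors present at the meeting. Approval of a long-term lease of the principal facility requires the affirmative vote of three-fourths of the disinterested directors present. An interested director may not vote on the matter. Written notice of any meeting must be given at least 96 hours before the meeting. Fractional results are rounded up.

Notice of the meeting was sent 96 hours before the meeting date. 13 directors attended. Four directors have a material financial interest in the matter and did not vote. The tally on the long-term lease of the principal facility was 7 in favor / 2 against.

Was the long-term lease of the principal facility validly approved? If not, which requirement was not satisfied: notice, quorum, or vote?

Notice: 96 hours given; 96 required (96 ≥ 96). Satisfied.
Quorum: 13 present, but the 4 interested directors do not count, leaving 9. Quorum is 9. Satisfied.
Vote: the long-term lease of the principal facility requires three-fourths of the disinterested directors present (13 − 4 = 9). 3/4 of 9 = 6.75, rounded up to 7, so 7 affirmative votes are needed; 7 voted in favor. Satisfied.

Valid — all requirements satisfied.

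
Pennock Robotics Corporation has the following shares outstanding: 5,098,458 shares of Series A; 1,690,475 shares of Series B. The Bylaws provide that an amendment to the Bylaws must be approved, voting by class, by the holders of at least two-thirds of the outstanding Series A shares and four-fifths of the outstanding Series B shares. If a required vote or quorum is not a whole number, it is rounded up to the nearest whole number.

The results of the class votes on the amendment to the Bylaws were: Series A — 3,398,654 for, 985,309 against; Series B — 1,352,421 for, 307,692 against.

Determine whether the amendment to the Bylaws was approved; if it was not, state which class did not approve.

Series A: 2/3 of 5098458 = 3398972; 3,398,972 required, 3,398,654 in favor — not approved.
Series B: 4/5 of 1690475 = 1352380; 1,352,380 required, 1,352,421 in favor — approved.

Not approved — the Series A shares did not give the required vote.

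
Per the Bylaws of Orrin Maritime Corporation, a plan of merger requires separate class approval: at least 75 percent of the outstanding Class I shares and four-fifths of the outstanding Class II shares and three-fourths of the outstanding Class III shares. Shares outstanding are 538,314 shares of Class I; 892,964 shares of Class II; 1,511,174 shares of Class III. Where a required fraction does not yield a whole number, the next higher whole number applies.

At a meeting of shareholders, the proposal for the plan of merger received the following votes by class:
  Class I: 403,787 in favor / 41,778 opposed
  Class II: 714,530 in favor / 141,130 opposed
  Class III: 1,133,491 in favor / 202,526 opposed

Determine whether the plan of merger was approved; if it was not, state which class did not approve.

Class I: 3/4 of 538314 = 403735.50, rounded up to 403736; 403,736 required, 403,787 in favor — approved.
Class II: 4/5 of 892964 = 714371.20, rounded up to 714372; 714,372 required, 714,530 in favor — approved.
Class III: 3/4 of 1511174 = 1133380.50, rounded up to 1133381; 1,133,381 required, 1,133,491 in favor — approved.

Approved — every class gave the required vote.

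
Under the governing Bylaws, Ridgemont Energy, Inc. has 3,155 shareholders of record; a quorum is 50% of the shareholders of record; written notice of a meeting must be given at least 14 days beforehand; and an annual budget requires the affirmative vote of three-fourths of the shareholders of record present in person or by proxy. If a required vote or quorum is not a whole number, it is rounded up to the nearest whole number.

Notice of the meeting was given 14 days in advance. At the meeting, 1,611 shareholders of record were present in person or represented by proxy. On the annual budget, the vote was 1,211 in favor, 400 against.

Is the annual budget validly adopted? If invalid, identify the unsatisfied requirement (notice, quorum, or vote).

Notice: 14 days given; 14 required. Satisfied.
Quorum: 50% of 3,155 = 1,577.50, rounded up to 1,578; 1,611 present. Satisfied.
Vote: requires three-fourths of those present (1,611); 3/4 of 1611 = 1208.25, rounded up to 1209, so 1,209 needed; 1,211 in favor. Satisfied.

Valid — all requirements satisfied.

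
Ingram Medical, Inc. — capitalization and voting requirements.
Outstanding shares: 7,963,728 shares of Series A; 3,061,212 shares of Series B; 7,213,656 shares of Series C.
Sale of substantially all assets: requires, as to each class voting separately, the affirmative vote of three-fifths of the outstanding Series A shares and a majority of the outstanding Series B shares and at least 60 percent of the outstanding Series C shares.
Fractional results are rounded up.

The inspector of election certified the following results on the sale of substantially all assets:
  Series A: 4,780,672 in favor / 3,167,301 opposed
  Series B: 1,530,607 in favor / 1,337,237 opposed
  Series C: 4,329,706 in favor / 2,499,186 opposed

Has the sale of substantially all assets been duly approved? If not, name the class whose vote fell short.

Approved — every class gave the required vote.

Series A: 3/5 of 7963728 = 4778236.80, rounded up to 4778237; 4,778,237 required, 4,780,672 in favor — approved.
Series B: a majority of 3061212 is 1530607; 1,530,607 required, 1,530,607 in favor — approved.
Series C: 3/5 of 7213656 = 4328193.60, rounded up to 4328194; 4,328,194 required, 4,329,706 in favor — approved.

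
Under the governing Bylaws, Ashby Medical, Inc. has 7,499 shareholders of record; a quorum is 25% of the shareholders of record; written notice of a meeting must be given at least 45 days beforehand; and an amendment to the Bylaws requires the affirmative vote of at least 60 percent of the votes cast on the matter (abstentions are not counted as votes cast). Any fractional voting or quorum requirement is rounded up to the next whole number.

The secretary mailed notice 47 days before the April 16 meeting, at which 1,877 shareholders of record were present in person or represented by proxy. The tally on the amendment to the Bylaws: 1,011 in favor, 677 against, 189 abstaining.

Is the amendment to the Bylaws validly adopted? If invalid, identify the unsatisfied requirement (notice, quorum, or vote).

Notice: 47 days given; 45 required. Satisfied.
Quorum: 25% of 7,499 = 1,874.75, rounded up to 1,875; 1,877 present. Satisfied.
Vote: requires three-fifths of the votes cast (1,877 − 189 abstaining = 1,688); 3/5 of 1688 = 1012.80, rounded up to 1013, so 1,013 needed; 1,011 in favor. Not satisfied.

Invalid — vote requirement not satisfied.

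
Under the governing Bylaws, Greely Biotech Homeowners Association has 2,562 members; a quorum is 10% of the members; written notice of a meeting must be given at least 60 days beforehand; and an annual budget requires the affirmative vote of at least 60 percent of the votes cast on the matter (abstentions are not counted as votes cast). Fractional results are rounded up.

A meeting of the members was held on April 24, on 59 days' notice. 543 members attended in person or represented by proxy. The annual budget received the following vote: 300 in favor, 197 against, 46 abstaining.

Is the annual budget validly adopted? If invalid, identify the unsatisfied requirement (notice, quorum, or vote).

Invalid — notice requirement not satisfied.

Notice: 59 days given; 60 required. Not satisfied.
Quorum: 10% of 2,562 = 256.20, rounded up to 257; 543 present. Satisfied.
Vote: requires three-fifths of the votes cast (543 − 46 abstaining = 497); 3/5 of 497 = 298.20, rounded up to 299, so 299 needed; 300 in favor. Satisfied.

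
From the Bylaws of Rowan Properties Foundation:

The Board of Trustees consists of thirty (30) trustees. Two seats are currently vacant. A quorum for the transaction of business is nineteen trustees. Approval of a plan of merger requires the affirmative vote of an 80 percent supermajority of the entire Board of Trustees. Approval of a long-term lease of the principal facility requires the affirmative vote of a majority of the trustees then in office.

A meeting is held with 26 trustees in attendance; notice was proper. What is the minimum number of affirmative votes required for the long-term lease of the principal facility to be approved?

15

The long-term lease of the principal facility requires a majority of the trustees then in office (28).
A majority of 28 is 15.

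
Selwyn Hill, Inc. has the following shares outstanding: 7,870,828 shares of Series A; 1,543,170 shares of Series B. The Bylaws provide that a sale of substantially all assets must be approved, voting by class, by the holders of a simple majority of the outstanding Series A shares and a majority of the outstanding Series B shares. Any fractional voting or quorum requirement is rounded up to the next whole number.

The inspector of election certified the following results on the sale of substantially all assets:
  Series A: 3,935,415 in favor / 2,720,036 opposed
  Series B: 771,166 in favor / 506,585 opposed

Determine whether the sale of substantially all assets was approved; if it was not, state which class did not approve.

Series A: a majority of 7870828 is 3935415; 3,935,415 required, 3,935,415 in favor — approved.
Series B: a majority of 1543170 is 771586; 771,586 required, 771,166 in favor — not approved.

Not approved — the Series B shares did not give the required vote.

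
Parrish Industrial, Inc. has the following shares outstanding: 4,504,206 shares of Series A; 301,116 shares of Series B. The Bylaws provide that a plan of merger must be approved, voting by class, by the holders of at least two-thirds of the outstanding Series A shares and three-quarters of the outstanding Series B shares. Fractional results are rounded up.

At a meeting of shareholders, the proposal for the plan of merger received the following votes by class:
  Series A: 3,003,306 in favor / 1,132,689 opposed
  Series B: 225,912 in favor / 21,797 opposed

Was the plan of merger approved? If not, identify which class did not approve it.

Series A: 2/3 of 4504206 = 3002804; 3,002,804 required, 3,003,306 in favor — approved.
Series B: 3/4 of 301116 = 225837; 225,837 required, 225,912 in favor — approved.

Approved — every class gave the required vote.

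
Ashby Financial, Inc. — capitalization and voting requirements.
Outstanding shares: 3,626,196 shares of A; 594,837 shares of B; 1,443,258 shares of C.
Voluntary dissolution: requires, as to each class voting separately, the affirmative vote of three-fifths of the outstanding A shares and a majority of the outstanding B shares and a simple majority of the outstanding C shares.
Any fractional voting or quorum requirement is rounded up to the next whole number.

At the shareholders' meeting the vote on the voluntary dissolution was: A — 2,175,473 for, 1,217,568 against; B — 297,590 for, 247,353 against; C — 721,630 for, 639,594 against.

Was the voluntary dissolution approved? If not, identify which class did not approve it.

Not approved — the A shares did not give the required vote.

A: 3/5 of 3626196 = 2175717.60, rounded up to 2175718; 2,175,718 required, 2,175,473 in favor — not approved.
B: a majority of 594837 is 297419; 297,419 required, 297,590 in favor — approved.
C: a majority of 1443258 is 721630; 721,630 required, 721,630 in favor — approved.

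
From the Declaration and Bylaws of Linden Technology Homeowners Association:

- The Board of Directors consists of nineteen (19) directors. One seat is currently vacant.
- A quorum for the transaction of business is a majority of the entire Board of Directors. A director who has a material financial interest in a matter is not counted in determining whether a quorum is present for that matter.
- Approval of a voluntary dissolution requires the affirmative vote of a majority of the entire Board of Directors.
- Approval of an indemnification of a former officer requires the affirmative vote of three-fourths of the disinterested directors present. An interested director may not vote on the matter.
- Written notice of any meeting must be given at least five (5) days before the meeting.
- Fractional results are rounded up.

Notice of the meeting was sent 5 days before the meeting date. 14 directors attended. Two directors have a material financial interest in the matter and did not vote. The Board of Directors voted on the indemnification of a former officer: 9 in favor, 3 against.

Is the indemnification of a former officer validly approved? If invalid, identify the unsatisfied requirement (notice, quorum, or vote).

Notice: 5 days given; 5 required (5 ≥ 5). Satisfied.
Quorum: 14 present, but the 2 interested directors do not count, leaving 12. Quorum is 10. Satisfied.
Vote: the indemnification of a former officer requires three-fourths of the disinterested directors present (14 − 2 = 12). 3/4 of 12 = 9, so 9 affirmative votes are needed; 9 voted in favor. Satisfied.

Valid — all requirements satisfied.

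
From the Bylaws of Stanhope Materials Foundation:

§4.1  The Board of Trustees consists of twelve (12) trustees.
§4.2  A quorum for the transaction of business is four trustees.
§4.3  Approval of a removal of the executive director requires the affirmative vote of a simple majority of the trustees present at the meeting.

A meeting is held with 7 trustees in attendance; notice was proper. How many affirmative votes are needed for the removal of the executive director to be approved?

The removal of the executive director requires a majority of the trustees present (7).
A majority of 7 is 4.

4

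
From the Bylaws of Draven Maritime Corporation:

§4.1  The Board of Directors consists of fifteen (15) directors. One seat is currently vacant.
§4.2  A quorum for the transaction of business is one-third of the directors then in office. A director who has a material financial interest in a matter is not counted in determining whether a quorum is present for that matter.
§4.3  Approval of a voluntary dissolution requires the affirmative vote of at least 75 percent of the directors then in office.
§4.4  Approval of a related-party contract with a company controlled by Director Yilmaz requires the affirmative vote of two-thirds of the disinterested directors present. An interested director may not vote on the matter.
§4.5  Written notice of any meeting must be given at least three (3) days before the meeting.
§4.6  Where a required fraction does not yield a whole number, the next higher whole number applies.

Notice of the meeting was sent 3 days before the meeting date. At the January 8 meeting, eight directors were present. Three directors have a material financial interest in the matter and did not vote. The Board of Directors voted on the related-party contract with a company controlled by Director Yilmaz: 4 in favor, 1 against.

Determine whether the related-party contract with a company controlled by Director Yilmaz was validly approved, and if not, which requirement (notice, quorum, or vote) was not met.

Notice: 3 days given; 3 required (3 ≥ 3). Satisfied.
Quorum: 8 present, but the 3 interested directors do not count, leaving 5. Quorum is 5. Satisfied.
Vote: the related-party contract with a company controlled by Director Yilmaz requires two-thirds of the disinterested directors present (8 − 3 = 5). 2/3 of 5 = 3.33, rounded up to 4, so 4 affirmative votes are needed; 4 voted in favor. Satisfied.

Valid — all requirements satisfied.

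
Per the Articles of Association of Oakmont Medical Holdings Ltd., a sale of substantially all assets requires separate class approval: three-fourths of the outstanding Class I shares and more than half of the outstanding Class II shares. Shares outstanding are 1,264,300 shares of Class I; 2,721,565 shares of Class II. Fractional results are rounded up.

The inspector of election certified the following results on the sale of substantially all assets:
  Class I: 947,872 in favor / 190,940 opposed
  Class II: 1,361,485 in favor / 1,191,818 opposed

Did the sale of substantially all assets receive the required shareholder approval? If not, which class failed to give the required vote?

Class I: 3/4 of 1264300 = 948225; 948,225 required, 947,872 in favor — not approved.
Class II: a majority of 2721565 is 1360783; 1,360,783 required, 1,361,485 in favor — approved.

Not approved — the Class I shares did not give the required vote.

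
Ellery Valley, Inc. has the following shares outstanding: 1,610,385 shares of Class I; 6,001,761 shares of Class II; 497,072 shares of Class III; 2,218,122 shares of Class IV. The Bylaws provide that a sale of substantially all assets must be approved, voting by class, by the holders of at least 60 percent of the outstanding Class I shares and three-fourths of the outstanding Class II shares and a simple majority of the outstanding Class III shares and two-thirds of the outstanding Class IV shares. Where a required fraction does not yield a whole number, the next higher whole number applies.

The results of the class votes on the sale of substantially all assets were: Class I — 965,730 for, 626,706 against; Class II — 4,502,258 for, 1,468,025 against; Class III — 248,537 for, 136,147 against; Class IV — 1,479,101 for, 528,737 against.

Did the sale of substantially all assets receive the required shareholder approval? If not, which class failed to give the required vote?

Class I: 3/5 of 1610385 = 966231; 966,231 required, 965,730 in favor — not approved.
Class II: 3/4 of 6001761 = 4501320.75, rounded up to 4501321; 4,501,321 required, 4,502,258 in favor — approved.
Class III: a majority of 497072 is 248537; 248,537 required, 248,537 in favor — approved.
Class IV: 2/3 of 2218122 = 1478748; 1,478,748 required, 1,479,101 in favor — approved.

Not approved — the Class I shares did not give the required vote.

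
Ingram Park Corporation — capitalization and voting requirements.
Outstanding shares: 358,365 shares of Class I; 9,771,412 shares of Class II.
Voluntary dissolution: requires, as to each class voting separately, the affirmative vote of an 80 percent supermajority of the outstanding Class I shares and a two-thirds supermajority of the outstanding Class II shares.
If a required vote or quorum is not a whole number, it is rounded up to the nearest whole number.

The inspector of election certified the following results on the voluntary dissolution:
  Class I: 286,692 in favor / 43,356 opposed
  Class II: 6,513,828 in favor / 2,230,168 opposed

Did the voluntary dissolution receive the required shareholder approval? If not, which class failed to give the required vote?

Not approved — the Class II shares did not give the required vote.

Class I: 4/5 of 358365 = 286692; 286,692 required, 286,692 in favor — approved.
Class II: 2/3 of 9771412 = 6514274.67, rounded up to 6514275; 6,514,275 required, 6,513,828 in favor — not approved.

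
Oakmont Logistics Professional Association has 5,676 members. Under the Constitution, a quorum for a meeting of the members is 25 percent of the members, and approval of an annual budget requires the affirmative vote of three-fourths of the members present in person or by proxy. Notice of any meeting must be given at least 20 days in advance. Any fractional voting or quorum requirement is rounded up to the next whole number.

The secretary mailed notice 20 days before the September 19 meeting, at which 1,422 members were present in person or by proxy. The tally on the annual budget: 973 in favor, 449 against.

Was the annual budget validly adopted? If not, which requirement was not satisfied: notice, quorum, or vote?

Invalid — vote requirement not satisfied.

Notice: 20 days given; 20 required. Satisfied.
Quorum: 25% of 5,676 = 1,419; 1,422 present. Satisfied.
Vote: requires three-fourths of those present (1,422); 3/4 of 1422 = 1066.50, rounded up to 1067, so 1,067 needed; 973 in favor. Not satisfied.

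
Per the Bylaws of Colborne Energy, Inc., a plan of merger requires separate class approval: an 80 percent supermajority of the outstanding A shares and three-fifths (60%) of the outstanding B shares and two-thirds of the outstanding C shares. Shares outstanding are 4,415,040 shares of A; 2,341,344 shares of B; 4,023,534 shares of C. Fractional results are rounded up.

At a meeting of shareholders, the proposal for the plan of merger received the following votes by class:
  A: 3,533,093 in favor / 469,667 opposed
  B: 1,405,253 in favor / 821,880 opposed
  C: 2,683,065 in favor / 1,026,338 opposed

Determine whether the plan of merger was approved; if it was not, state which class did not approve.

A: 4/5 of 4415040 = 3532032; 3,532,032 required, 3,533,093 in favor — approved.
B: 3/5 of 2341344 = 1404806.40, rounded up to 1404807; 1,404,807 required, 1,405,253 in favor — approved.
C: 2/3 of 4023534 = 2682356; 2,682,356 required, 2,683,065 in favor — approved.

Approved — every class gave the required vote.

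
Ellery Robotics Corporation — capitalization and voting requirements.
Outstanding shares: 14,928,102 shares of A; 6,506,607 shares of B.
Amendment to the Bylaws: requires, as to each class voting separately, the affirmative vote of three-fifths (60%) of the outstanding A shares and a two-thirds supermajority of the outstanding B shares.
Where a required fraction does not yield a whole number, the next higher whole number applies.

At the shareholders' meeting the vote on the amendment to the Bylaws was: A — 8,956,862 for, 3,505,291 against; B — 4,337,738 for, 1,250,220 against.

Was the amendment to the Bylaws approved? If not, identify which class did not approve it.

A: 3/5 of 14928102 = 8956861.20, rounded up to 8956862; 8,956,862 required, 8,956,862 in favor — approved.
B: 2/3 of 6506607 = 4337738; 4,337,738 required, 4,337,738 in favor — approved.

Approved — every class gave the required vote.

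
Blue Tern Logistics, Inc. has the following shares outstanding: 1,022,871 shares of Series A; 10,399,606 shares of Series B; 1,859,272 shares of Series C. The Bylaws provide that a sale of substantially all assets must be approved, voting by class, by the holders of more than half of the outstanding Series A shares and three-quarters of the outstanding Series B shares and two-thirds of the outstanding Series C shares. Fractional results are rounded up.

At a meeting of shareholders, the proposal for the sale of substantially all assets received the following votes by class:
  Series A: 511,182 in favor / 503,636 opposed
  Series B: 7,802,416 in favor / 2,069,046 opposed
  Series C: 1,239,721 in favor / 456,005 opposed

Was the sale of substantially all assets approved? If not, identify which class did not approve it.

Series A: a majority of 1022871 is 511436; 511,436 required, 511,182 in favor — not approved.
Series B: 3/4 of 10399606 = 7799704.50, rounded up to 7799705; 7,799,705 required, 7,802,416 in favor — approved.
Series C: 2/3 of 1859272 = 1239514.67, rounded up to 1239515; 1,239,515 required, 1,239,721 in favor — approved.

Not approved — the Series A shares did not give the required vote.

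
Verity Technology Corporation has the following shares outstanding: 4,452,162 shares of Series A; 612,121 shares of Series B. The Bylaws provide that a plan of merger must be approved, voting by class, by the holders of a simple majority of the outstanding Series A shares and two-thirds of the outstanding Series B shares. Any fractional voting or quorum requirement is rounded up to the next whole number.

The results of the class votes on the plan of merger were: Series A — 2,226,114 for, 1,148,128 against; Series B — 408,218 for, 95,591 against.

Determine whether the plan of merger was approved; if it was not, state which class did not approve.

Series A: a majority of 4452162 is 2226082; 2,226,082 required, 2,226,114 in favor — approved.
Series B: 2/3 of 612121 = 408080.67, rounded up to 408081; 408,081 required, 408,218 in favor — approved.

Approved — every class gave the required vote.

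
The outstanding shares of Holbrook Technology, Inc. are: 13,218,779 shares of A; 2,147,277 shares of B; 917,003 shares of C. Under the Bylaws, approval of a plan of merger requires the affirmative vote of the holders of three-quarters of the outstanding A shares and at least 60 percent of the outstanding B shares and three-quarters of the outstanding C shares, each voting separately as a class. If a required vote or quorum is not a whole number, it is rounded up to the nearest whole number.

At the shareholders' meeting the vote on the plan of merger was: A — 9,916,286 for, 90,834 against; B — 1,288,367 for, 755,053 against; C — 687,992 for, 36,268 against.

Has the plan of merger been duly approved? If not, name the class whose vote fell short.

A: 3/4 of 13218779 = 9914084.25, rounded up to 9914085; 9,914,085 required, 9,916,286 in favor — approved.
B: 3/5 of 2147277 = 1288366.20, rounded up to 1288367; 1,288,367 required, 1,288,367 in favor — approved.
C: 3/4 of 917003 = 687752.25, rounded up to 687753; 687,753 required, 687,992 in favor — approved.

Approved — every class gave the required vote.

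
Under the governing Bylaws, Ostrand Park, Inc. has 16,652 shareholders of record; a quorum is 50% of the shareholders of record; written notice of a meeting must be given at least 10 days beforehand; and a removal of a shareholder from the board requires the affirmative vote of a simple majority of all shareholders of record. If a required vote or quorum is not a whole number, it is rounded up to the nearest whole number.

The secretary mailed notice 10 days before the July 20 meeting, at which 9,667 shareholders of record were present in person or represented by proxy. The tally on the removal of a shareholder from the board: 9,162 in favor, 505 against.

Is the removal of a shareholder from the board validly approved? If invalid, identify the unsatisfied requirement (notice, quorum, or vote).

Notice: 10 days given; 10 required. Satisfied.
Quorum: 50% of 16,652 = 8,326; 9,667 present. Satisfied.
Vote: requires a majority of all shareholders of record (16,652); a majority of 16652 is 8327, so 8,327 needed; 9,162 in favor. Satisfied.

Valid — all requirements satisfied.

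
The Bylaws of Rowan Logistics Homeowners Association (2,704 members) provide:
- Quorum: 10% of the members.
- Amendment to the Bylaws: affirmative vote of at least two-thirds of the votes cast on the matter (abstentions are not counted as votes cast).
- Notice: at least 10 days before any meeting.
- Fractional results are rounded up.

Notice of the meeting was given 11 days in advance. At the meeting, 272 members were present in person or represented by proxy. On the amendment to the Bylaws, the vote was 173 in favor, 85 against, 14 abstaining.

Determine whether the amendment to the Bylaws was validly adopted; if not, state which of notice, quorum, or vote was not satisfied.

Valid — all requirements satisfied.

Notice: 11 days given; 10 required. Satisfied.
Quorum: 10% of 2,704 = 270.40, rounded up to 271; 272 present. Satisfied.
Vote: requires two-thirds of the votes cast (272 − 14 abstaining = 258); 2/3 of 258 = 172, so 172 needed; 173 in favor. Satisfied.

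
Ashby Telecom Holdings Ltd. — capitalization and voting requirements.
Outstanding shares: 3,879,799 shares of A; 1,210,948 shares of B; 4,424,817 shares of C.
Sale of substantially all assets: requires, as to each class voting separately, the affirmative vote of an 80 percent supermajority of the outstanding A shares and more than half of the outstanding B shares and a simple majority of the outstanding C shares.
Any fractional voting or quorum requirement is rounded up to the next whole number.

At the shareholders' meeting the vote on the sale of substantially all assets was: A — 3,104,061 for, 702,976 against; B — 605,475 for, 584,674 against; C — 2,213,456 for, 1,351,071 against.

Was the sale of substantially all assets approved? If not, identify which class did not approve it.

A: 4/5 of 3879799 = 3103839.20, rounded up to 3103840; 3,103,840 required, 3,104,061 in favor — approved.
B: a majority of 1210948 is 605475; 605,475 required, 605,475 in favor — approved.
C: a majority of 4424817 is 2212409; 2,212,409 required, 2,213,456 in favor — approved.

Approved — every class gave the required vote.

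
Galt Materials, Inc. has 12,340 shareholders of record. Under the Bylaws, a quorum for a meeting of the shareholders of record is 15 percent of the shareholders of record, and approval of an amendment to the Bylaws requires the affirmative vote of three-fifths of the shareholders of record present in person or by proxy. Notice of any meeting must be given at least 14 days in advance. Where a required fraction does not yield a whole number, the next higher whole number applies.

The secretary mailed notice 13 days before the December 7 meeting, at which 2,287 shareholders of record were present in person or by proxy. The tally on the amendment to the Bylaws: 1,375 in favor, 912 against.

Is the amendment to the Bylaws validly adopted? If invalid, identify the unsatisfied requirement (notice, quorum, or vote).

Invalid — notice requirement not satisfied.

Notice: 13 days given; 14 required. Not satisfied.
Quorum: 15% of 12,340 = 1,851; 2,287 present. Satisfied.
Vote: requires three-fifths of those present (2,287); 3/5 of 2287 = 1372.20, rounded up to 1373, so 1,373 needed; 1,375 in favor. Satisfied.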